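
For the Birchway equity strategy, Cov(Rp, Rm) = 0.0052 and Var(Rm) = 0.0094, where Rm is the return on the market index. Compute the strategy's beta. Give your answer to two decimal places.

0.55

β = Cov(Rp, Rm) / Var(Rm) = 0.0052 / 0.0094 = 0.5532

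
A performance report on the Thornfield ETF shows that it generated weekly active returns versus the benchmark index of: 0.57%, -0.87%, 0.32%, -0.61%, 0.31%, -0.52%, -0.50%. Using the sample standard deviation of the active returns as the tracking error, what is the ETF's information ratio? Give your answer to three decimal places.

Mean return r̄ = -1.300 / 7 = -0.1857%
Σ(r − r̄)² = (0.57 − (-0.1857))² + (-0.87 − (-0.1857))² + (0.32 − (-0.1857))² + … = 1.9314
σ = √[1.9314 / 6] = 0.5674%
IR = r̄ / tracking error = -0.1857 / 0.5674 = -0.3273

-0.327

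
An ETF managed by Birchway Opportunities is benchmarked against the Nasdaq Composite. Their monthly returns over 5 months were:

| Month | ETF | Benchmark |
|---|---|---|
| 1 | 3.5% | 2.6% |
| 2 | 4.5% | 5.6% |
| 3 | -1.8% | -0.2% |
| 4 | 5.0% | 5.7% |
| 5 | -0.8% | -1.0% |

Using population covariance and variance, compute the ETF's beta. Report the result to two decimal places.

0.95

r̄p = 2.0800%,  r̄m = 2.5400%
Cov = Σ(rp − r̄p)(rm − r̄m) / 5 = 7.5088
Var(rm) = Σ(rm − r̄m)² / 5 = 7.8784
β = Cov / Var = 7.5088 / 7.8784 = 0.9531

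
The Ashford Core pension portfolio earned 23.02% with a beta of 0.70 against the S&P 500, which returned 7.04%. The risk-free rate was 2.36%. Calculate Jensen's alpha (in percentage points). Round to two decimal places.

17.38

CAPM expected return = Rf + β(Rm − Rf) = 2.36% + 0.70 × (7.04% − 2.36%) = 2.36 + 0.70 × 4.68 = 5.6360%
Jensen's α = Rp − E[R] = 23.02% − 5.6360% = 17.3840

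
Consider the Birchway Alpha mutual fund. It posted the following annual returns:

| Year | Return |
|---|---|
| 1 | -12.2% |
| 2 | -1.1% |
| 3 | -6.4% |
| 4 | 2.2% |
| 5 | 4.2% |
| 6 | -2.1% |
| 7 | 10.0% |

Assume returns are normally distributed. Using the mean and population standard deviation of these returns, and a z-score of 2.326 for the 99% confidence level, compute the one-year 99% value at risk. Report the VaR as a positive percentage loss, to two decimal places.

Mean return μ = -5.40 / 7 = -0.7714%
Population std dev = √[313.7343 / 7] = 6.6947%
VaR = −(μ − z·σ) = −(-0.7714 − 2.326 × 6.6947) = −(-16.3433) = 16.3433%

16.34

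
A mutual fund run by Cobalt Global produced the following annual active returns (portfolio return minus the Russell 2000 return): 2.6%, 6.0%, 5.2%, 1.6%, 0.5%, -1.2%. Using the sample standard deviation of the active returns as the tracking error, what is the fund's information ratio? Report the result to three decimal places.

μ = (2.6 + 6 + 5.2 + 1.6 + 0.5 − 1.2) / 6 = 14.70 / 6 = 2.4500%
Σ(r − μ)² = 38.0350; sample σ = √(38.0350/5) = 2.7581%
IR = μ / tracking error = 2.4500 / 2.7581 = 0.8883

0.888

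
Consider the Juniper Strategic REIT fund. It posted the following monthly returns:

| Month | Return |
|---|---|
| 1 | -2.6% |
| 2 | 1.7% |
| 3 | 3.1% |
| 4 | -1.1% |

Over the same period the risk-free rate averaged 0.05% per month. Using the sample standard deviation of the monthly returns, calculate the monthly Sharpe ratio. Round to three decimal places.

Mean return r̄ = 1.10 / 4 = 0.2750%
Σ(r − r̄)² = 20.1675; sample σ = √(20.1675/3) = 2.5928%
Sharpe = (r̄ − rf) / σ = (0.2750 − 0.05) / 2.5928 = 0.2250 / 2.5928 = 0.0868

0.087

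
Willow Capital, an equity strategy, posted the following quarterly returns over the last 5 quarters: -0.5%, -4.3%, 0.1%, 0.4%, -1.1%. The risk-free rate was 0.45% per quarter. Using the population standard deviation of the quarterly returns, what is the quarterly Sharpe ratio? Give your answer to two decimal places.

-0.91

r̄ = (-0.5 − 4.3 + 0.1 + 0.4 − 1.1) / 5 = -5.40 / 5 = -1.0800%
Σ(r − r̄)² = (-0.5 − (-1.0800))² + (-4.3 − (-1.0800))² + (0.1 − (-1.0800))² + … = 14.2880
σ = √[14.2880 / 5] = 1.6904%
Sharpe = (r̄ − rf) / σ = (-1.0800 − 0.45) / 1.6904 = -1.5300 / 1.6904 = -0.9051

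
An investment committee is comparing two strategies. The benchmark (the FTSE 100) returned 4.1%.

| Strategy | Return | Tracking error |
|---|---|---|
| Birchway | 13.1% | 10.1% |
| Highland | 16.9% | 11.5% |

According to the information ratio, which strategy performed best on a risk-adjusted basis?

Birchway: IR = (13.1% − 4.1%) / 10.1% = 0.891
Highland: IR = (16.9% − 4.1%) / 11.5% = 1.113
Highest: Highland (1.113).

Highland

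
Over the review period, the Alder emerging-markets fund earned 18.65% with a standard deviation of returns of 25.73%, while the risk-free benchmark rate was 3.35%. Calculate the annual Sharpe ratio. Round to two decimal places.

Sharpe = (Rp − Rf) / σp = (18.65% − 3.35%) / 25.73% = 15.30% / 25.73% = 0.5946

0.59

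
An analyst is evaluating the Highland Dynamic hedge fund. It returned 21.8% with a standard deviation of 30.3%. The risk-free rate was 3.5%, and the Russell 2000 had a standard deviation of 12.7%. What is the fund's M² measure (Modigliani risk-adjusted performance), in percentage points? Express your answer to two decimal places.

Sharpe = (Rp − Rf) / σp = (21.8% − 3.5%) / 30.3% = 0.6040
M² = Rf + Sharpe × σm = 3.5% + 0.6040 × 12.7% = 11.1708%

11.17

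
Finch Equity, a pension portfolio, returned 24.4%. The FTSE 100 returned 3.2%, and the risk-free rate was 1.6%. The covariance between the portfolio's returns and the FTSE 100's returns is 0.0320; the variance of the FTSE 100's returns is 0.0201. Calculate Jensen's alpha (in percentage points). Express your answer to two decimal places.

β = Cov / Var = 0.0320 / 0.0201 = 1.5920
E[R] = Rf + β(Rm − Rf) = 1.6% + 1.5920 × (3.2% − 1.6%) = 4.1472%
α = Rp − E[R] = 24.4% − 4.1472% = 20.2528

20.25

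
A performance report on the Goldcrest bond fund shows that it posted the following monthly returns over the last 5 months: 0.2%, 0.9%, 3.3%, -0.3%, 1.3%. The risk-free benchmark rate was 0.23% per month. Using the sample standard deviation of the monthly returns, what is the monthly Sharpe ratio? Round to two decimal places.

r̄ = (0.2 + 0.9 + 3.3 − 0.3 + 1.3) / 5 = 1.0800%
Σ(r − r̄)² = 7.6880; sample σ = √(7.6880/4) = 1.3864%
Sharpe = (r̄ − rf) / σ = (1.0800 − 0.23) / 1.3864 = 0.8500 / 1.3864 = 0.6131

0.61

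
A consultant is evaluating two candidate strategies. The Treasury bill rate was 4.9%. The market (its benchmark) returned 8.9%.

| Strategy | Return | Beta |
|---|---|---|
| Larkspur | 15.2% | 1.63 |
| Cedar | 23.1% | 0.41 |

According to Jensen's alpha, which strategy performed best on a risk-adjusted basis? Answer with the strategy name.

Cedar

Larkspur: α = 15.2% − [4.9% + 1.63 × (8.9% − 4.9%)] = 3.780
Cedar: α = 23.1% − [4.9% + 0.41 × (8.9% − 4.9%)] = 16.560
Highest: Cedar (16.560).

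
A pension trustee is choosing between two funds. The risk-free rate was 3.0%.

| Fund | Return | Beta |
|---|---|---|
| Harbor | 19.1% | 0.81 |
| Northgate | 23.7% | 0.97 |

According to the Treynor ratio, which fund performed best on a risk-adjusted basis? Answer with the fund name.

Northgate

Harbor: Treynor = (19.1% − 3.0%) / 0.81 = 19.877
Northgate: Treynor = (23.7% − 3.0%) / 0.97 = 21.340
Highest: Northgate (21.340).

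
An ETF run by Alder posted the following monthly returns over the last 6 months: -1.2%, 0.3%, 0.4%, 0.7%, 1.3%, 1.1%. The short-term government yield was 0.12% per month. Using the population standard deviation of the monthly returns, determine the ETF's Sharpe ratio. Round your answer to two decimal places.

0.39

Mean return μ = 2.60 / 6 = 0.4333%
Σ(r − μ)² = 3.9533; population σ = √(3.9533/6) = 0.8117%
Sharpe = (μ − rf) / σ = (0.4333 − 0.12) / 0.8117 = 0.3133 / 0.8117 = 0.3860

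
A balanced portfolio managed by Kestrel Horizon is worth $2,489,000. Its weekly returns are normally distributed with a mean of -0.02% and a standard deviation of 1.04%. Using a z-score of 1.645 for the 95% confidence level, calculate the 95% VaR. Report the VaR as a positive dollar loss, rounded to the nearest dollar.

$43,080

Return at the 95% tail: μ − z·σ = -0.02% − 1.645 × 1.04% = -0.02 − 1.7108 = -1.7308%
VaR = −(-1.7308%) × $2,489,000 = 1.7308% × $2,489,000 = $43,080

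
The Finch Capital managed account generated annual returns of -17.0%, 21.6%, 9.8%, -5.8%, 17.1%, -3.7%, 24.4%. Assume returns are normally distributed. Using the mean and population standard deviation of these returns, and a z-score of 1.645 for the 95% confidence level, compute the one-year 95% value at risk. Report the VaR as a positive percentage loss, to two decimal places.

r̄ = (-17 + 21.6 + 9.8 − 5.8 + 17.1 − 3.7 + 24.4) / 7 = 6.6286%
Σ(r − r̄)² = (-17 − 6.6286)² + (21.6 − 6.6286)² + … = 1479.1343
σ = √[1479.1343 / 7] = 14.5363%
VaR = −(r̄ − z·σ) = −(6.6286 − 1.645 × 14.5363) = −(-17.2836) = 17.2836%

17.28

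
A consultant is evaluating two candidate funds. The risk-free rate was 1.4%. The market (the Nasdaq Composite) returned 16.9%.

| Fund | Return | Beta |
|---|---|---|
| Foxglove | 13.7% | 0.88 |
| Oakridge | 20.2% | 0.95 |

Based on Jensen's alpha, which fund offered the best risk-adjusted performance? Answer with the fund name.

Oakridge

Foxglove: α = 13.7% − [1.4% + 0.88 × (16.9% − 1.4%)] = -1.340
Oakridge: α = 20.2% − [1.4% + 0.95 × (16.9% − 1.4%)] = 4.075
Highest: Oakridge (4.075).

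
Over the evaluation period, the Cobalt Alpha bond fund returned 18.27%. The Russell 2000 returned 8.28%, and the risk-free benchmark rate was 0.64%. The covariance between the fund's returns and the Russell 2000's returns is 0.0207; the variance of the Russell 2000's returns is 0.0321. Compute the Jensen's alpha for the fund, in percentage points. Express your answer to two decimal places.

12.70

β = Cov / Var = 0.0207 / 0.0321 = 0.6449
E[R] = Rf + β(Rm − Rf) = 0.64% + 0.6449 × (8.28% − 0.64%) = 5.5670%
α = Rp − E[R] = 18.27% − 5.5670% = 12.7030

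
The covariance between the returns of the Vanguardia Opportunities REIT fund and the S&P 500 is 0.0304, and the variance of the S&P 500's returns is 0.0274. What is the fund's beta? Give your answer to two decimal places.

β = Cov(Rp, Rm) / Var(Rm) = 0.0304 / 0.0274 = 1.1095

1.11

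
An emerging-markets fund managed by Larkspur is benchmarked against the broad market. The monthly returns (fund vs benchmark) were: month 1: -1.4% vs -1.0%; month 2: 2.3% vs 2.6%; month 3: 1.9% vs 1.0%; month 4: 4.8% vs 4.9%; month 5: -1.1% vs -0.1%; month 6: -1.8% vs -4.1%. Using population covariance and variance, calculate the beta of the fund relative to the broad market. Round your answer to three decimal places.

r̄p = 0.7833%,  r̄m = 0.5500%
Cov = Σ(rp − r̄p)(rm − r̄m) / 6 = 6.2842
Var(rm) = Σ(rm − r̄m)² / 6 = 7.9625
β = Cov / Var = 6.2842 / 7.9625 = 0.7892

0.789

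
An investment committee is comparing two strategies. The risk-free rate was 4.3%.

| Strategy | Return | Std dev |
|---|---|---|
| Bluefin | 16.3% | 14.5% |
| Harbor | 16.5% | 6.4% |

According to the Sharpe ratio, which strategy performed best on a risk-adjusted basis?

Bluefin: Sharpe ratio = (16.3% − 4.3%) / 14.5% = 0.828
Harbor: Sharpe ratio = (16.5% − 4.3%) / 6.4% = 1.906
Highest: Harbor (1.906).

Harbor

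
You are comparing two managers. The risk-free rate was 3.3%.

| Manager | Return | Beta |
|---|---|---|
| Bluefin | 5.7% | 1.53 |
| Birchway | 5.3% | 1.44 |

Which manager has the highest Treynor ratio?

Bluefin: Treynor = (5.7% − 3.3%) / 1.53 = 1.569
Birchway: Treynor = (5.3% − 3.3%) / 1.44 = 1.389
Highest: Bluefin (1.569).

Bluefin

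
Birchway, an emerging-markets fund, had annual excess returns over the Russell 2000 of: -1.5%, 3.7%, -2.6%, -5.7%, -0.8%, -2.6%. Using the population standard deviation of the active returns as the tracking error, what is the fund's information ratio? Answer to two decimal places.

r̄ = (-1.5 + 3.7 − 2.6 − 5.7 − 0.8 − 2.6) / 6 = -9.50 / 6 = -1.5833%
Σ(r − r̄)² = 47.5483; population σ = √(47.5483/6) = 2.8151%
IR = r̄ / tracking error = -1.5833 / 2.8151 = -0.5624

-0.56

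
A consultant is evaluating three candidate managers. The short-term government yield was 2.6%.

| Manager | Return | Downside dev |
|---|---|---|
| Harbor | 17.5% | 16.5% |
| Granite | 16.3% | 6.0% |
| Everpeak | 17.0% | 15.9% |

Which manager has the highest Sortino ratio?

Granite

Harbor: Sortino ratio = (17.5% − 2.6%) / 16.5% = 0.903
Granite: Sortino ratio = (16.3% − 2.6%) / 6.0% = 2.283
Everpeak: Sortino ratio = (17.0% − 2.6%) / 15.9% = 0.906
Highest: Granite (2.283).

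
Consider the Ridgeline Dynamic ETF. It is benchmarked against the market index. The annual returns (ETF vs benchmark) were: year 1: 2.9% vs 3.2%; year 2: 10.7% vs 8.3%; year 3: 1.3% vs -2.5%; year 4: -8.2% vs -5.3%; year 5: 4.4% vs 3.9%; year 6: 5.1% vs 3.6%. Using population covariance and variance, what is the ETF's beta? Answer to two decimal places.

1.19

r̄p = 2.7000%,  r̄m = 1.8667%
Cov = Σ(rp − r̄p)(rm − r̄m) / 6 = 23.9300
Var(rm) = Σ(rm − r̄m)² / 6 = 20.1222
β = Cov / Var = 23.9300 / 20.1222 = 1.1892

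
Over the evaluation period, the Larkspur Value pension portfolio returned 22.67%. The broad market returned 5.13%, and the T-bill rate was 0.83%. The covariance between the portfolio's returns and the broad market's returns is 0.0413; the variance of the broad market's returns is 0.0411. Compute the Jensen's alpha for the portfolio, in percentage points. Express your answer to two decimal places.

17.52

β = Cov / Var = 0.0413 / 0.0411 = 1.0049
E[R] = Rf + β(Rm − Rf) = 0.83% + 1.0049 × (5.13% − 0.83%) = 5.1511%
α = Rp − E[R] = 22.67% − 5.1511% = 17.5189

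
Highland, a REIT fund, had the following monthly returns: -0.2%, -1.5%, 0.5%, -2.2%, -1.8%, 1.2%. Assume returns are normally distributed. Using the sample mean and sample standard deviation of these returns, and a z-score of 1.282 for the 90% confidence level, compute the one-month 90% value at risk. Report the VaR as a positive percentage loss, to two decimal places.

Mean return μ = -4.00 / 6 = -0.6667%
Sample σ = √[Σ(r − μ)² / 5] = √[9.3933 / 5] = √1.8787 = 1.3707%
VaR = −(μ − z·σ) = −(-0.6667 − 1.282 × 1.3707) = −(-2.4239) = 2.4239%

2.42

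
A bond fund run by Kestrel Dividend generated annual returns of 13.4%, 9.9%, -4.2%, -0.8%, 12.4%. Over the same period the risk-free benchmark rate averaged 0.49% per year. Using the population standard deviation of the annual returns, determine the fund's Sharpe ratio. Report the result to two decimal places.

0.78

Mean return r̄ = 30.70 / 5 = 6.1400%
Σ(r − r̄)² = (13.4 − 6.1400)² + (9.9 − 6.1400)² + (-4.2 − 6.1400)² + … = 261.1120
σ = √[261.1120 / 5] = 7.2265%
Sharpe = (r̄ − rf) / σ = (6.1400 − 0.49) / 7.2265 = 5.6500 / 7.2265 = 0.7818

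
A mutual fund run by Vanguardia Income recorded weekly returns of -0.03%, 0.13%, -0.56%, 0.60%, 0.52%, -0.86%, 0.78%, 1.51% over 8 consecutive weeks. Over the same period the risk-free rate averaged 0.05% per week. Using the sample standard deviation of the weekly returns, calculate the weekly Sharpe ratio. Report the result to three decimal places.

Mean return r̄ = 2.090 / 8 = 0.2613%
Sample std dev = √[4.0439 / 7] = 0.7601%
Sharpe = (r̄ − rf) / σ = (0.2613 − 0.05) / 0.7601 = 0.2113 / 0.7601 = 0.2780

0.278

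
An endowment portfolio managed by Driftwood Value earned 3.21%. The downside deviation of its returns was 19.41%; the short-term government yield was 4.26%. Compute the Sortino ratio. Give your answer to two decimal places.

Sortino = (Rp − Rf) / σd = (3.21% − 4.26%) / 19.41% = -1.05% / 19.41% = -0.0541

-0.05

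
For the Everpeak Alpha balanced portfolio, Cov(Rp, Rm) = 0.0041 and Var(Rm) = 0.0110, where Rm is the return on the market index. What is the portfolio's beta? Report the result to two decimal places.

0.37

β = Cov(Rp, Rm) / Var(Rm) = 0.0041 / 0.0110 = 0.3727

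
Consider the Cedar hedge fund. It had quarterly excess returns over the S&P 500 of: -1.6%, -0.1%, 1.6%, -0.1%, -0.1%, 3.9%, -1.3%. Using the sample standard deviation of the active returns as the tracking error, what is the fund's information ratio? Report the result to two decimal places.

0.17

Mean return r̄ = 2.30 / 7 = 0.3286%
Σ(r − r̄)² = 21.2943; sample σ = √(21.2943/6) = 1.8839%
IR = r̄ / tracking error = 0.3286 / 1.8839 = 0.1744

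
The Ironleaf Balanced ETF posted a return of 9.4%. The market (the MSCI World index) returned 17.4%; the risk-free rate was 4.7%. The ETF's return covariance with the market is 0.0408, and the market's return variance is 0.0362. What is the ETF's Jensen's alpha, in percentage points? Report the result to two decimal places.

-9.61

β = Cov / Var = 0.0408 / 0.0362 = 1.1271
E[R] = Rf + β(Rm − Rf) = 4.7% + 1.1271 × (17.4% − 4.7%) = 19.0142%
α = Rp − E[R] = 9.4% − 19.0142% = -9.6142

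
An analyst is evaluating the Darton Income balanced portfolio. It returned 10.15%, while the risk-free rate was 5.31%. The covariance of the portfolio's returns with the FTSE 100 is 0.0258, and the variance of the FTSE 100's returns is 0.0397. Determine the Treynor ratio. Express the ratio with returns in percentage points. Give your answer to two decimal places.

7.45

β = Cov / Var = 0.0258 / 0.0397 = 0.6499
Treynor = (Rp − Rf) / β = (10.15% − 5.31%) / 0.6499 = 4.84 / 0.6499 = 7.4473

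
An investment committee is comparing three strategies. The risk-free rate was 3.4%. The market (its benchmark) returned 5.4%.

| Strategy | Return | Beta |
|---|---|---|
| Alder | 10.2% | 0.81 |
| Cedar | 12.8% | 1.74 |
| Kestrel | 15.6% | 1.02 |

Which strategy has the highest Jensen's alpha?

Alder: α = 10.2% − [3.4% + 0.81 × (5.4% − 3.4%)] = 5.180
Cedar: α = 12.8% − [3.4% + 1.74 × (5.4% − 3.4%)] = 5.920
Kestrel: α = 15.6% − [3.4% + 1.02 × (5.4% − 3.4%)] = 10.160
Highest: Kestrel (10.160).

Kestrel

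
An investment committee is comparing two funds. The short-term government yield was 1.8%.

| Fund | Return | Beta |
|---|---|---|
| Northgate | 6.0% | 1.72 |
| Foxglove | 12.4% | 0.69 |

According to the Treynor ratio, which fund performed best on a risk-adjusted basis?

Foxglove

Northgate: Treynor = (6.0% − 1.8%) / 1.72 = 2.442
Foxglove: Treynor = (12.4% − 1.8%) / 0.69 = 15.362
Highest: Foxglove (15.362).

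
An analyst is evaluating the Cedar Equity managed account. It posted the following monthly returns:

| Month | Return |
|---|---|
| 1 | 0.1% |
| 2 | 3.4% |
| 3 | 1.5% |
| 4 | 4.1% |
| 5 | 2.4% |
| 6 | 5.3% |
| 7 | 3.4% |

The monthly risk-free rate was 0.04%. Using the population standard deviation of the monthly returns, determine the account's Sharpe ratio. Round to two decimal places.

r̄ = (0.1 + 3.4 + 1.5 + 4.1 + 2.4 + 5.3 + 3.4) / 7 = 2.8857%
Σ(r − r̄)² = (0.1 − 2.8857)² + (3.4 − 2.8857)² + … = 17.7486
σ = √[17.7486 / 7] = 1.5923%
Sharpe = (r̄ − rf) / σ = (2.8857 − 0.04) / 1.5923 = 2.8457 / 1.5923 = 1.7872

1.79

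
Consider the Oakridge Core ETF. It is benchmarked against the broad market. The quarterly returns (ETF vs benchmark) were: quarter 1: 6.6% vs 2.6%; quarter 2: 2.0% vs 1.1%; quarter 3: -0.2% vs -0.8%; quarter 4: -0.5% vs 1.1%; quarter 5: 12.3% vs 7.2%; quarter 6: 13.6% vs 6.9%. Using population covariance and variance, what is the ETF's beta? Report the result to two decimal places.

1.82

r̄p = 5.6333%,  r̄m = 3.0167%
Cov = Σ(rp − r̄p)(rm − r̄m) / 6 = 16.5678
Var(rm) = Σ(rm − r̄m)² / 6 = 9.1114
β = Cov / Var = 16.5678 / 9.1114 = 1.8184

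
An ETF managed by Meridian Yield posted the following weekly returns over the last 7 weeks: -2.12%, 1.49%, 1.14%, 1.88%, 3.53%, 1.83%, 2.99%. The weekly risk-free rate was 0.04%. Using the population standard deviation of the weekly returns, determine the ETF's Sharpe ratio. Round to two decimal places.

r̄ = (-2.12 + 1.49 + 1.14 + 1.88 + 3.53 + 1.83 + 2.99) / 7 = 1.5343%
Population σ = √[Σ(r − r̄)² / 7] = √[19.8202 / 7] = √2.8315 = 1.6827%
Sharpe = (r̄ − rf) / σ = (1.5343 − 0.04) / 1.6827 = 1.4943 / 1.6827 = 0.8880

0.89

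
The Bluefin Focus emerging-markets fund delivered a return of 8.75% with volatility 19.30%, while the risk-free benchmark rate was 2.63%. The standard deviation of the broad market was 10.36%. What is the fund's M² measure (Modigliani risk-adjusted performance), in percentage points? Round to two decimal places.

Sharpe = (Rp − Rf) / σp = (8.75% − 2.63%) / 19.30% = 0.3171
M² = Rf + Sharpe × σm = 2.63% + 0.3171 × 10.36% = 5.9152%

5.92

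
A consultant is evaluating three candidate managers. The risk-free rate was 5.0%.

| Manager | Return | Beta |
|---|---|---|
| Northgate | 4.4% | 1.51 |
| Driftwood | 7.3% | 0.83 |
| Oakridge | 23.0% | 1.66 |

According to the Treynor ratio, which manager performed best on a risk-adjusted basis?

Northgate: Treynor = (4.4% − 5.0%) / 1.51 = -0.397
Driftwood: Treynor = (7.3% − 5.0%) / 0.83 = 2.771
Oakridge: Treynor = (23.0% − 5.0%) / 1.66 = 10.843
Highest: Oakridge (10.843).

Oakridge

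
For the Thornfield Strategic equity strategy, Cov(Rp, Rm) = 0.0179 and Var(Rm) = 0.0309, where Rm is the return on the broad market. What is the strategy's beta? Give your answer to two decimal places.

0.58

β = Cov(Rp, Rm) / Var(Rm) = 0.0179 / 0.0309 = 0.5793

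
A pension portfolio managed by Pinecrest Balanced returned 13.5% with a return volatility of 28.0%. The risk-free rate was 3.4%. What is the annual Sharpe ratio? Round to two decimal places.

0.36

Sharpe = (Rp − Rf) / σp = (13.5% − 3.4%) / 28.0% = 10.10% / 28.0% = 0.3607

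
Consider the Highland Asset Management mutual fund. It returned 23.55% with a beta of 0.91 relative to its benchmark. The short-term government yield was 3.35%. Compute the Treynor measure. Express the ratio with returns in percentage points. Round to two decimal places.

22.20

Treynor = (Rp − Rf) / β = (23.55% − 3.35%) / 0.91 = 20.20 / 0.91 = 22.1978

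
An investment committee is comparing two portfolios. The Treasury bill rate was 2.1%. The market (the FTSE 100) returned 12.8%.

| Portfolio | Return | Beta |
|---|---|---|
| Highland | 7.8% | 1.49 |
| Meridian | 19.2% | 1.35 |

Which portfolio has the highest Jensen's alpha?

Highland: α = 7.8% − [2.1% + 1.49 × (12.8% − 2.1%)] = -10.243
Meridian: α = 19.2% − [2.1% + 1.35 × (12.8% − 2.1%)] = 2.655
Highest: Meridian (2.655).

Meridian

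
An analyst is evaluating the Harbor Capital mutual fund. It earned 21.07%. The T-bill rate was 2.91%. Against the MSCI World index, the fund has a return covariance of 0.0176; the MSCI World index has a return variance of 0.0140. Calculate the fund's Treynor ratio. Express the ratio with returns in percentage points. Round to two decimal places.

14.45

β = Cov / Var = 0.0176 / 0.0140 = 1.2571
Treynor = (Rp − Rf) / β = (21.07% − 2.91%) / 1.2571 = 18.16 / 1.2571 = 14.4459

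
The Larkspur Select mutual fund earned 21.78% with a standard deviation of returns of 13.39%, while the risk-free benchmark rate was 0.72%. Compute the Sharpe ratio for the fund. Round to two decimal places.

Sharpe = (Rp − Rf) / σp = (21.78% − 0.72%) / 13.39% = 21.06% / 13.39% = 1.5728

1.57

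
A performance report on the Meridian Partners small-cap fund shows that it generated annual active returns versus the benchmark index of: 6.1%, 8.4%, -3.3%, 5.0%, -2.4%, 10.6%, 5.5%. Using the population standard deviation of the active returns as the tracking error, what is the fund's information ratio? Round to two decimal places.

0.88

r̄ = (6.1 + 8.4 − 3.3 + 5 − 2.4 + 10.6 + 5.5) / 7 = 29.90 / 7 = 4.2714%
Population σ = √[Σ(r − r̄)² / 7] = √[164.3143 / 7] = √23.4735 = 4.8449%
IR = r̄ / tracking error = 4.2714 / 4.8449 = 0.8816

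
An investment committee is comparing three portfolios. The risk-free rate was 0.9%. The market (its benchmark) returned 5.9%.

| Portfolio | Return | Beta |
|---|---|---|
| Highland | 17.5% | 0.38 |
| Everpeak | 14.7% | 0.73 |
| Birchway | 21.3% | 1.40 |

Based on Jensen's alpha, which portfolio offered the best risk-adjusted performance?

Highland

Highland: α = 17.5% − [0.9% + 0.38 × (5.9% − 0.9%)] = 14.700
Everpeak: α = 14.7% − [0.9% + 0.73 × (5.9% − 0.9%)] = 10.150
Birchway: α = 21.3% − [0.9% + 1.40 × (5.9% − 0.9%)] = 13.400
Highest: Highland (14.700).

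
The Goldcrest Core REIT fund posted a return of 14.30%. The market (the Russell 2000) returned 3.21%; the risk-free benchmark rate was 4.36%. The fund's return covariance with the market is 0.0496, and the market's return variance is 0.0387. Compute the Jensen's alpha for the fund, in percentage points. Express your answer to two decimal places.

β = Cov / Var = 0.0496 / 0.0387 = 1.2817
E[R] = Rf + β(Rm − Rf) = 4.36% + 1.2817 × (3.21% − 4.36%) = 2.8860%
α = Rp − E[R] = 14.30% − 2.8860% = 11.4140

11.41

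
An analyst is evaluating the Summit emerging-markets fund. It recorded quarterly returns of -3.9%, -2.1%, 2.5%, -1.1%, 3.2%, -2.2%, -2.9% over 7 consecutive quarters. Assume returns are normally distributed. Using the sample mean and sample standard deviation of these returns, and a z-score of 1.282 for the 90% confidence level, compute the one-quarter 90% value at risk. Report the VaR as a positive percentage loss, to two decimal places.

r̄ = (-3.9 − 2.1 + 2.5 − 1.1 + 3.2 − 2.2 − 2.9) / 7 = -0.9286%
Sample σ = √[Σ(r − r̄)² / 6] = √[44.5343 / 6] = √7.4224 = 2.7244%
VaR = −(r̄ − z·σ) = −(-0.9286 − 1.282 × 2.7244) = −(-4.4213) = 4.4213%

4.42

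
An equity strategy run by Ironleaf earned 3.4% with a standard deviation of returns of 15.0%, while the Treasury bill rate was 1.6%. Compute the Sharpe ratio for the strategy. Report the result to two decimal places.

0.12

Sharpe = (Rp − Rf) / σp = (3.4% − 1.6%) / 15.0% = 1.80% / 15.0% = 0.1200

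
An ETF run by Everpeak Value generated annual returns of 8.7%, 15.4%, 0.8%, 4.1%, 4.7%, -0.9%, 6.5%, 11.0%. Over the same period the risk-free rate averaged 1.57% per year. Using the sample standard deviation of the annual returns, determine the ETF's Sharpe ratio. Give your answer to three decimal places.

0.882

μ = (8.7 + 15.4 + 0.8 + 4.1 + 4.7 − 0.9 + 6.5 + 11) / 8 = 50.30 / 8 = 6.2875%
Sample std dev = √[200.1888 / 7] = 5.3477%
Sharpe = (μ − rf) / σ = (6.2875 − 1.57) / 5.3477 = 4.7175 / 5.3477 = 0.8822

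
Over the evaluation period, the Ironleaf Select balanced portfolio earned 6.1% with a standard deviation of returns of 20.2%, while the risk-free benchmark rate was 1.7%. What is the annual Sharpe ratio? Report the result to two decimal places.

Sharpe = (Rp − Rf) / σp = (6.1% − 1.7%) / 20.2% = 4.40% / 20.2% = 0.2178

0.22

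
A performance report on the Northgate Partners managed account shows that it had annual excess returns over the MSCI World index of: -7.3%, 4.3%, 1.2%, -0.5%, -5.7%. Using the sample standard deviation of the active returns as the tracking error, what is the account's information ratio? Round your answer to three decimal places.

-0.332

μ = (-7.3 + 4.3 + 1.2 − 0.5 − 5.7) / 5 = -1.6000%
Sample std dev = √[93.1600 / 4] = 4.8260%
IR = μ / tracking error = -1.6000 / 4.8260 = -0.3315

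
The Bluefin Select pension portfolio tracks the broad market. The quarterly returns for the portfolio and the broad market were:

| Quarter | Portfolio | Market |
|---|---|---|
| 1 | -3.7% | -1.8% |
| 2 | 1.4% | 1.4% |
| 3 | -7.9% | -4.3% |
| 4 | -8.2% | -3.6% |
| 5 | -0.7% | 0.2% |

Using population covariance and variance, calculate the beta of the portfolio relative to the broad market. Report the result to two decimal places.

1.74

r̄p = -3.8200%,  r̄m = -1.6200%
Cov = Σ(rp − r̄p)(rm − r̄m) / 5 = 8.2056
Var(rm) = Σ(rm − r̄m)² / 5 = 4.7136
β = Cov / Var = 8.2056 / 4.7136 = 1.7408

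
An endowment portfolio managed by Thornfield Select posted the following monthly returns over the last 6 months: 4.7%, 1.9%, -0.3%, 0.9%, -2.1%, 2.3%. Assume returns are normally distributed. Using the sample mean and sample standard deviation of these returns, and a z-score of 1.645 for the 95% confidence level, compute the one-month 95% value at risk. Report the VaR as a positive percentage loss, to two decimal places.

2.60

Mean return μ = 7.40 / 6 = 1.2333%
Σ(r − μ)² = (4.7 − 1.2333)² + (1.9 − 1.2333)² + (-0.3 − 1.2333)² + … = 27.1733
σ = √[27.1733 / 5] = 2.3312%
VaR = −(μ − z·σ) = −(1.2333 − 1.645 × 2.3312) = −(-2.6015) = 2.6015%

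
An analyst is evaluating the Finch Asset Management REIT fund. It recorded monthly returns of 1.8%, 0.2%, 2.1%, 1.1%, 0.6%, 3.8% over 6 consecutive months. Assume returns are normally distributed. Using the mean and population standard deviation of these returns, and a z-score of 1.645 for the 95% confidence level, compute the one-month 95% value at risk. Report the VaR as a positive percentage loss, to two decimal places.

0.34

μ = (1.8 + 0.2 + 2.1 + 1.1 + 0.6 + 3.8) / 6 = 1.6000%
Σ(r − μ)² = (1.8 − 1.6000)² + (0.2 − 1.6000)² + (2.1 − 1.6000)² + … = 8.3400
population σ = √(8.3400 / 6) = √1.3900 = 1.1790%
VaR = −(μ − z·σ) = −(1.6000 − 1.645 × 1.1790) = −(-0.3395) = 0.3395%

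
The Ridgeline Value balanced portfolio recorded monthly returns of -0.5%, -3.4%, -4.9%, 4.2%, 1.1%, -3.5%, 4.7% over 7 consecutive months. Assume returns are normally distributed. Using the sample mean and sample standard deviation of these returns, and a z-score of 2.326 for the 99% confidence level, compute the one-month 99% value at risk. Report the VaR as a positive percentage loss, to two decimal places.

Mean return r̄ = -2.30 / 7 = -0.3286%
Sample σ = √[Σ(r − r̄)² / 6] = √[88.2543 / 6] = √14.7091 = 3.8352%
VaR = −(r̄ − z·σ) = −(-0.3286 − 2.326 × 3.8352) = −(-9.2493) = 9.2493%

9.25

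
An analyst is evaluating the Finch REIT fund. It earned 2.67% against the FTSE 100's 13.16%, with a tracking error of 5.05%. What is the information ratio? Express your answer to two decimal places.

-2.08

IR = (Rp − Rb) / TE = (2.67% − 13.16%) / 5.05% = -10.49% / 5.05% = -2.0772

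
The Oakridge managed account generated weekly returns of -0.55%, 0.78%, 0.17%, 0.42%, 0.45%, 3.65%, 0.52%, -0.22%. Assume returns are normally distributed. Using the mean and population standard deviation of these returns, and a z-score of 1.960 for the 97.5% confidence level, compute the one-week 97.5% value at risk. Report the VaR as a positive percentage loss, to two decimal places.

1.70

Mean return r̄ = 5.220 / 8 = 0.6525%
Σ(r − r̄)² = 11.5540; population σ = √(11.5540/8) = 1.2018%
VaR = −(r̄ − z·σ) = −(0.6525 − 1.960 × 1.2018) = −(-1.7030) = 1.7030%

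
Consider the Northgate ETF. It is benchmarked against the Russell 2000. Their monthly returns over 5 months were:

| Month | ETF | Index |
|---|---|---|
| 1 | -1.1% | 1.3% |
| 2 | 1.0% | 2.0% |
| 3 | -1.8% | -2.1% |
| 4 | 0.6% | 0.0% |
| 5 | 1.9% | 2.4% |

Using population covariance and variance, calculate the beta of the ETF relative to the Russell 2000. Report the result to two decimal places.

0.64

r̄p = 0.1200%,  r̄m = 0.7200%
Cov = Σ(rp − r̄p)(rm − r̄m) / 5 = 1.6956
Var(rm) = Σ(rm − r̄m)² / 5 = 2.6536
β = Cov / Var = 1.6956 / 2.6536 = 0.6390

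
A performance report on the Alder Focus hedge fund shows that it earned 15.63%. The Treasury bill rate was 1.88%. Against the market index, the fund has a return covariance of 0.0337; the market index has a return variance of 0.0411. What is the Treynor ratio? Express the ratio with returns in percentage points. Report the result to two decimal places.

16.77

β = Cov / Var = 0.0337 / 0.0411 = 0.8200
Treynor = (Rp − Rf) / β = (15.63% − 1.88%) / 0.8200 = 13.75 / 0.8200 = 16.7683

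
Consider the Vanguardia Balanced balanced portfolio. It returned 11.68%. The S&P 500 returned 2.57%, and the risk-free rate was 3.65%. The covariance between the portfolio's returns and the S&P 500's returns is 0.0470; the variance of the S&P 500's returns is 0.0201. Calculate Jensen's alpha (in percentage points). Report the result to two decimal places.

β = Cov / Var = 0.0470 / 0.0201 = 2.3383
E[R] = Rf + β(Rm − Rf) = 3.65% + 2.3383 × (2.57% − 3.65%) = 1.1246%
α = Rp − E[R] = 11.68% − 1.1246% = 10.5554

10.56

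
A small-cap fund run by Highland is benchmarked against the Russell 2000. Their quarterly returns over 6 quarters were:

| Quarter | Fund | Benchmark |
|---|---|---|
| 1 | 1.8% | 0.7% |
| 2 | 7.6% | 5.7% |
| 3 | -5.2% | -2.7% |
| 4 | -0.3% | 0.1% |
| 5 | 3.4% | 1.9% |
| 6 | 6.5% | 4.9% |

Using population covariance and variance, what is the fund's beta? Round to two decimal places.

1.47

r̄p = 2.3000%,  r̄m = 1.7667%
Cov = Σ(rp − r̄p)(rm − r̄m) / 6 = 12.0867
Var(rm) = Σ(rm − r̄m)² / 6 = 8.1956
β = Cov / Var = 12.0867 / 8.1956 = 1.4748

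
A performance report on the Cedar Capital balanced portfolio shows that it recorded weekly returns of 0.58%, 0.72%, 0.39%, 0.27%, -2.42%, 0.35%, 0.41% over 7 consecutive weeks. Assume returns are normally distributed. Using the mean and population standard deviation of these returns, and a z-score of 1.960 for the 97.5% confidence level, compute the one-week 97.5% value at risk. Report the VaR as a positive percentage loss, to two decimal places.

Mean return μ = 0.300 / 7 = 0.0429%
Population σ = √[Σ(r − μ)² / 7] = √[7.2139 / 7] = √1.0306 = 1.0152%
VaR = −(μ − z·σ) = −(0.0429 − 1.960 × 1.0152) = −(-1.9469) = 1.9469%

1.95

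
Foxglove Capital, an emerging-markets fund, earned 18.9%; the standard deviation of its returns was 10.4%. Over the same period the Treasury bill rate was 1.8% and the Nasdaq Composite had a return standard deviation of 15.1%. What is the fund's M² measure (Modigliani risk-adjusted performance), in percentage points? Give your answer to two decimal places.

26.63

Sharpe = (Rp − Rf) / σp = (18.9% − 1.8%) / 10.4% = 1.6442
M² = Rf + Sharpe × σm = 1.8% + 1.6442 × 15.1% = 26.6274%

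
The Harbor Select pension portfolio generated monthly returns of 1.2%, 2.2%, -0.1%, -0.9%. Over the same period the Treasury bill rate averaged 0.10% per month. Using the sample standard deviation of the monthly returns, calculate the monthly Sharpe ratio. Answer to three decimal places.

0.364

Mean return r̄ = 2.40 / 4 = 0.6000%
Σ(r − r̄)² = (1.2 − 0.6000)² + (2.2 − 0.6000)² + (-0.1 − 0.6000)² + … = 5.6600
σ = √[5.6600 / 3] = 1.3736%
Sharpe = (r̄ − rf) / σ = (0.6000 − 0.1) / 1.3736 = 0.5000 / 1.3736 = 0.3640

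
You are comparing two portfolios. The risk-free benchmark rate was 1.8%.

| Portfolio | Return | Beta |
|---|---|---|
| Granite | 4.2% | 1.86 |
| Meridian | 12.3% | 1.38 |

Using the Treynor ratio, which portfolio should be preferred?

Meridian

Granite: Treynor = (4.2% − 1.8%) / 1.86 = 1.290
Meridian: Treynor = (12.3% − 1.8%) / 1.38 = 7.609
Highest: Meridian (7.609).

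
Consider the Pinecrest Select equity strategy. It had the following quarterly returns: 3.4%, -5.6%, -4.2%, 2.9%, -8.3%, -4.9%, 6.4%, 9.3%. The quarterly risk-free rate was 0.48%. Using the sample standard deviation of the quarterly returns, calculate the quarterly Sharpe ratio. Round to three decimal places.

-0.094

Mean return μ = -1.00 / 8 = -0.1250%
Σ(r − μ)² = 289.1950; sample σ = √(289.1950/7) = 6.4276%
Sharpe = (μ − rf) / σ = (-0.1250 − 0.48) / 6.4276 = -0.6050 / 6.4276 = -0.0941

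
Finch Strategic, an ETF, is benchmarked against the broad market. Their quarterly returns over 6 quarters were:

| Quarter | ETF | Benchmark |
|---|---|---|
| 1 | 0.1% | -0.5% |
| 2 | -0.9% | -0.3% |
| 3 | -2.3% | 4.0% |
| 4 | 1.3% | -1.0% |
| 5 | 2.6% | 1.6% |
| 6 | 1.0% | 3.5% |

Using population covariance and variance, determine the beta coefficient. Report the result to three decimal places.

r̄p = 0.3000%,  r̄m = 1.2167%
Cov = Σ(rp − r̄p)(rm − r̄m) / 6 = -0.8017
Var(rm) = Σ(rm − r̄m)² / 6 = 3.8781
β = Cov / Var = -0.8017 / 3.8781 = -0.2067

-0.207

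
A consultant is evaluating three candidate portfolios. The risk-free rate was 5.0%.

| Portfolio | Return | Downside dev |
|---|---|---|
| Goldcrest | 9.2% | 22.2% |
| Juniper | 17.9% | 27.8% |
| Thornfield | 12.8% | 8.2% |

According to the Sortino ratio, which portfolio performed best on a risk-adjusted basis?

Goldcrest: Sortino ratio = (9.2% − 5.0%) / 22.2% = 0.189
Juniper: Sortino ratio = (17.9% − 5.0%) / 27.8% = 0.464
Thornfield: Sortino ratio = (12.8% − 5.0%) / 8.2% = 0.951
Highest: Thornfield (0.951).

Thornfield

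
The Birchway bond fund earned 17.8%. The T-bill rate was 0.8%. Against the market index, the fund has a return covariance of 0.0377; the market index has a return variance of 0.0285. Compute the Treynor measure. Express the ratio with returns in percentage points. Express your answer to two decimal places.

12.85

β = Cov / Var = 0.0377 / 0.0285 = 1.3228
Treynor = (Rp − Rf) / β = (17.8% − 0.8%) / 1.3228 = 17.00 / 1.3228 = 12.8515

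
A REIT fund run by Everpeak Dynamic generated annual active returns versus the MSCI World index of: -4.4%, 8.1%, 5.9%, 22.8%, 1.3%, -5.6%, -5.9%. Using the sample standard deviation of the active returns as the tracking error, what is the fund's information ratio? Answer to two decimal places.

Mean return r̄ = 22.20 / 7 = 3.1714%
Σ(r − r̄)² = (-4.4 − 3.1714)² + (8.1 − 3.1714)² + … = 637.0743
sample σ = √(637.0743 / 6) = √106.1791 = 10.3043%
IR = r̄ / tracking error = 3.1714 / 10.3043 = 0.3078

0.31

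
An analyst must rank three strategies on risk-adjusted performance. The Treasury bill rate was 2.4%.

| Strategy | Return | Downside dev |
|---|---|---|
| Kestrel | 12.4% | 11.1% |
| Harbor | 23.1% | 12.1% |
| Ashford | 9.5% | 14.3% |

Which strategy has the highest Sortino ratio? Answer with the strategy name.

Harbor

Kestrel: Sortino ratio = (12.4% − 2.4%) / 11.1% = 0.901
Harbor: Sortino ratio = (23.1% − 2.4%) / 12.1% = 1.711
Ashford: Sortino ratio = (9.5% − 2.4%) / 14.3% = 0.497
Highest: Harbor (1.711).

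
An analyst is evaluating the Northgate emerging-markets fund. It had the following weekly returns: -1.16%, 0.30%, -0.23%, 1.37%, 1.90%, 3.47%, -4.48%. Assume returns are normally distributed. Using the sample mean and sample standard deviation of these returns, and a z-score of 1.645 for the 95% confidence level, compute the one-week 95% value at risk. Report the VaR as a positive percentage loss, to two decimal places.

μ = (-1.16 + 0.3 − 0.23 + 1.37 + 1.9 + 3.47 − 4.48) / 7 = 0.1671%
Σ(r − μ)² = (-1.16 − 0.1671)² + (0.3 − 0.1671)² + … = 38.8911
σ = √[38.8911 / 6] = 2.5459%
VaR = −(μ − z·σ) = −(0.1671 − 1.645 × 2.5459) = −(-4.0209) = 4.0209%

4.02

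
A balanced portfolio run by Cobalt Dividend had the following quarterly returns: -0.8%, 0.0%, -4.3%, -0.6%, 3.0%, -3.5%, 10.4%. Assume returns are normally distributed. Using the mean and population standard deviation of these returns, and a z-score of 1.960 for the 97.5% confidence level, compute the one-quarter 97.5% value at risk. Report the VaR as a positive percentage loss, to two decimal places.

r̄ = (-0.8 + 0 − 4.3 − 0.6 + 3 − 3.5 + 10.4) / 7 = 4.20 / 7 = 0.6000%
Population σ = √[Σ(r − r̄)² / 7] = √[146.3800 / 7] = √20.9114 = 4.5729%
VaR = −(r̄ − z·σ) = −(0.6000 − 1.960 × 4.5729) = −(-8.3629) = 8.3629%

8.36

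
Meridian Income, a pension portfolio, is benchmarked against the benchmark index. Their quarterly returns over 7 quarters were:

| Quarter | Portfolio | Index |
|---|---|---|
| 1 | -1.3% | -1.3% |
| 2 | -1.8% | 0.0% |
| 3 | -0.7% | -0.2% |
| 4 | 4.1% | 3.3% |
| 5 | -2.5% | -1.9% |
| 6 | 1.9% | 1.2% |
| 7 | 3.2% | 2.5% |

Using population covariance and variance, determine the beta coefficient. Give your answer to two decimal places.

r̄p = 0.4143%,  r̄m = 0.5143%
Cov = Σ(rp − r̄p)(rm − r̄m) / 7 = 4.1284
Var(rm) = Σ(rm − r̄m)² / 7 = 3.1527
β = Cov / Var = 4.1284 / 3.1527 = 1.3095

1.31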